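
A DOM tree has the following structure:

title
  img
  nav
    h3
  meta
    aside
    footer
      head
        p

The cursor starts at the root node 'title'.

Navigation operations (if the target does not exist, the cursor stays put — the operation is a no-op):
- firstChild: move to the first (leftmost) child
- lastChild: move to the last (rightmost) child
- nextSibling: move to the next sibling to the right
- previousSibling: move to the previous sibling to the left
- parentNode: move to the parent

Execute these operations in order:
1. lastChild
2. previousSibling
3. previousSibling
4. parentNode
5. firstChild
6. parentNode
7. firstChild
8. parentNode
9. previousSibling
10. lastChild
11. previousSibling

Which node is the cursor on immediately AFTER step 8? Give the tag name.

Answer: title

Derivation:
After 1 (lastChild): meta
After 2 (previousSibling): nav
After 3 (previousSibling): img
After 4 (parentNode): title
After 5 (firstChild): img
After 6 (parentNode): title
After 7 (firstChild): img
After 8 (parentNode): title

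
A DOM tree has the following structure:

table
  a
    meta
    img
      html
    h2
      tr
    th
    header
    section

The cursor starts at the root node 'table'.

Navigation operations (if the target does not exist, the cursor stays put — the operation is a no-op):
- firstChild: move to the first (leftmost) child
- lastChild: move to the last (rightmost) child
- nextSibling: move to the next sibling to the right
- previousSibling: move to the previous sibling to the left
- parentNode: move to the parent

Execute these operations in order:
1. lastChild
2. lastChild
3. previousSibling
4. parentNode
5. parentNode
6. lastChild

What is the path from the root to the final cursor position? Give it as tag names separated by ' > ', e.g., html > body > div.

Answer: table > a

Derivation:
After 1 (lastChild): a
After 2 (lastChild): section
After 3 (previousSibling): header
After 4 (parentNode): a
After 5 (parentNode): table
After 6 (lastChild): a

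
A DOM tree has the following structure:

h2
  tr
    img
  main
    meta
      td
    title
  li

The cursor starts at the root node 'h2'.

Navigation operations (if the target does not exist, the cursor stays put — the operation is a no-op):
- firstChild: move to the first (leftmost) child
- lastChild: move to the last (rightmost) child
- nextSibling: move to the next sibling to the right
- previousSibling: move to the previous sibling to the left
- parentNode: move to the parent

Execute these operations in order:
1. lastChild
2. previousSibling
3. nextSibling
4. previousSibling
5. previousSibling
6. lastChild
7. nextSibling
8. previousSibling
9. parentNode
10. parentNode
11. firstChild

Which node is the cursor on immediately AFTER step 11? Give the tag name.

After 1 (lastChild): li
After 2 (previousSibling): main
After 3 (nextSibling): li
After 4 (previousSibling): main
After 5 (previousSibling): tr
After 6 (lastChild): img
After 7 (nextSibling): img (no-op, stayed)
After 8 (previousSibling): img (no-op, stayed)
After 9 (parentNode): tr
After 10 (parentNode): h2
After 11 (firstChild): tr

Answer: tr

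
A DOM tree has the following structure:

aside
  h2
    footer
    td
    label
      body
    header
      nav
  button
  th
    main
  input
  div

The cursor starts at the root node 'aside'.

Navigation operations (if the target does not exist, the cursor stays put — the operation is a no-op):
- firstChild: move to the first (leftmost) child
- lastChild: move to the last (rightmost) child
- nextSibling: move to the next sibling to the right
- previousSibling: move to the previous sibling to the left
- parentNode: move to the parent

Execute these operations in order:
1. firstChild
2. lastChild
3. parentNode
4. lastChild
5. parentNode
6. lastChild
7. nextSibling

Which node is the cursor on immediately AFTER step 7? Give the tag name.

After 1 (firstChild): h2
After 2 (lastChild): header
After 3 (parentNode): h2
After 4 (lastChild): header
After 5 (parentNode): h2
After 6 (lastChild): header
After 7 (nextSibling): header (no-op, stayed)

Answer: header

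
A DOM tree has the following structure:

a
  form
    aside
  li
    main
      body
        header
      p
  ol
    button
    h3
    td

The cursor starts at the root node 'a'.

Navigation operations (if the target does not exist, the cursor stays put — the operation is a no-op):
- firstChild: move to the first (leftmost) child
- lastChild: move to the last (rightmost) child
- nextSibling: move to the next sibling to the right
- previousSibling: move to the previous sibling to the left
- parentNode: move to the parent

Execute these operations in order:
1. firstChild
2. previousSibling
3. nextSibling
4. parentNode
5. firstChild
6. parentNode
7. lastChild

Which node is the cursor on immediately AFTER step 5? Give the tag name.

Answer: form

Derivation:
After 1 (firstChild): form
After 2 (previousSibling): form (no-op, stayed)
After 3 (nextSibling): li
After 4 (parentNode): a
After 5 (firstChild): form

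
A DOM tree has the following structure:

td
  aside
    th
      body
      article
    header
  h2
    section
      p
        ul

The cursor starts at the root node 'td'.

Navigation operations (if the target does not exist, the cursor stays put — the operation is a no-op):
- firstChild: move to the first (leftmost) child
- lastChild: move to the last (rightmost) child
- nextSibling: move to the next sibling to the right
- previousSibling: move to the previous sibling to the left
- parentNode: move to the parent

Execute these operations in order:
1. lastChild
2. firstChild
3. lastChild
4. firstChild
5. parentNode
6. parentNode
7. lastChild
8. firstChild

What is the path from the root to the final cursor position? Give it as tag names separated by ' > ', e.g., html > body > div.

After 1 (lastChild): h2
After 2 (firstChild): section
After 3 (lastChild): p
After 4 (firstChild): ul
After 5 (parentNode): p
After 6 (parentNode): section
After 7 (lastChild): p
After 8 (firstChild): ul

Answer: td > h2 > section > p > ul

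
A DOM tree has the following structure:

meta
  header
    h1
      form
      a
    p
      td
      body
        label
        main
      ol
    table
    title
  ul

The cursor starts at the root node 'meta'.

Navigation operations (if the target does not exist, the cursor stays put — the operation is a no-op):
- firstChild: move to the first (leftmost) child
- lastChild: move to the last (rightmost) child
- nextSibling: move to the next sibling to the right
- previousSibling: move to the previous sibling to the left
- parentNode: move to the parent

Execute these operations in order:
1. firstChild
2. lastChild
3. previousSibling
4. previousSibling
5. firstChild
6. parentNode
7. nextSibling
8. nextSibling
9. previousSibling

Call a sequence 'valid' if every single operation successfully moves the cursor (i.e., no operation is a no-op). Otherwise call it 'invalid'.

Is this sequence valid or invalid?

After 1 (firstChild): header
After 2 (lastChild): title
After 3 (previousSibling): table
After 4 (previousSibling): p
After 5 (firstChild): td
After 6 (parentNode): p
After 7 (nextSibling): table
After 8 (nextSibling): title
After 9 (previousSibling): table

Answer: valid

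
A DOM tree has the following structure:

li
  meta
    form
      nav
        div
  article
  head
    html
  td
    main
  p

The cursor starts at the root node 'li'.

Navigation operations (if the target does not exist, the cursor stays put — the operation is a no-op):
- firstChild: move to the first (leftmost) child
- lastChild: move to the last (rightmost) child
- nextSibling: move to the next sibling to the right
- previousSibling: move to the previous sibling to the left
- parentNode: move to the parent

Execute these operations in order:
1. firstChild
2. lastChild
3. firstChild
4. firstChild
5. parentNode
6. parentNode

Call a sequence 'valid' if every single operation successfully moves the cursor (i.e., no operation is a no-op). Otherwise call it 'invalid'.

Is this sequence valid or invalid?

Answer: valid

Derivation:
After 1 (firstChild): meta
After 2 (lastChild): form
After 3 (firstChild): nav
After 4 (firstChild): div
After 5 (parentNode): nav
After 6 (parentNode): form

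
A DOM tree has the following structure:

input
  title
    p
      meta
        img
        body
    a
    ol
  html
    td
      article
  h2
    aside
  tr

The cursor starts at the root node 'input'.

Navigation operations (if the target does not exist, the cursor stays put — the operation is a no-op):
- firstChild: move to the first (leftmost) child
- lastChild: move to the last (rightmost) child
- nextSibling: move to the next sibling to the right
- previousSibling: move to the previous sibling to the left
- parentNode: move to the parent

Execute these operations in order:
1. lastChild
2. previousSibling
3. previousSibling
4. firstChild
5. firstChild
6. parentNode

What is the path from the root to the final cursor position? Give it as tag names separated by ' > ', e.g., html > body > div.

After 1 (lastChild): tr
After 2 (previousSibling): h2
After 3 (previousSibling): html
After 4 (firstChild): td
After 5 (firstChild): article
After 6 (parentNode): td

Answer: input > html > td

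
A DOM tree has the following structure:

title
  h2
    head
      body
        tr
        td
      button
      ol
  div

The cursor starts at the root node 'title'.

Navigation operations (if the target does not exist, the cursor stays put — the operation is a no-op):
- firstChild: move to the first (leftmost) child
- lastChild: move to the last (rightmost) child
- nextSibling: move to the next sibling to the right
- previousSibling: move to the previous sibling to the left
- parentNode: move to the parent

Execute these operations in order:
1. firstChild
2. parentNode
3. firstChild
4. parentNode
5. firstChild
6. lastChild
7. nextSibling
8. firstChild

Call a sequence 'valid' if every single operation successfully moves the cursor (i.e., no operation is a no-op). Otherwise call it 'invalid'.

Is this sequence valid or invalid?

Answer: invalid

Derivation:
After 1 (firstChild): h2
After 2 (parentNode): title
After 3 (firstChild): h2
After 4 (parentNode): title
After 5 (firstChild): h2
After 6 (lastChild): head
After 7 (nextSibling): head (no-op, stayed)
After 8 (firstChild): body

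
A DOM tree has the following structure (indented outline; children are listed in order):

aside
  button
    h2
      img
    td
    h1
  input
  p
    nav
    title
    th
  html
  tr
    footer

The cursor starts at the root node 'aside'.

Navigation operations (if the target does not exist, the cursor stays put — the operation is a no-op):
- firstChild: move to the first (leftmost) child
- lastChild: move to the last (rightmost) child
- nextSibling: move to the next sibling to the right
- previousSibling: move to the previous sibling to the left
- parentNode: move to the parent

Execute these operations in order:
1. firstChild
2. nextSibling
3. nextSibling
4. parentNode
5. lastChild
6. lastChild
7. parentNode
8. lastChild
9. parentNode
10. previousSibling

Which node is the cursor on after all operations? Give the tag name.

Answer: html

Derivation:
After 1 (firstChild): button
After 2 (nextSibling): input
After 3 (nextSibling): p
After 4 (parentNode): aside
After 5 (lastChild): tr
After 6 (lastChild): footer
After 7 (parentNode): tr
After 8 (lastChild): footer
After 9 (parentNode): tr
After 10 (previousSibling): html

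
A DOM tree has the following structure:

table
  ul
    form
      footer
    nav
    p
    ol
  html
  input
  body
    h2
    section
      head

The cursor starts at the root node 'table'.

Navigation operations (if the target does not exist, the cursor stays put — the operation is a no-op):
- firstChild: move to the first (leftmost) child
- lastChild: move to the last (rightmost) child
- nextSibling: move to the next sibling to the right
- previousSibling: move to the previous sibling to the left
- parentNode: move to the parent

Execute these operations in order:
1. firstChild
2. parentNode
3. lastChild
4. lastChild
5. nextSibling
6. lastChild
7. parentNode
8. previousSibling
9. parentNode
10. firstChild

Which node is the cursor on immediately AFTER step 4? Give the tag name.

Answer: section

Derivation:
After 1 (firstChild): ul
After 2 (parentNode): table
After 3 (lastChild): body
After 4 (lastChild): section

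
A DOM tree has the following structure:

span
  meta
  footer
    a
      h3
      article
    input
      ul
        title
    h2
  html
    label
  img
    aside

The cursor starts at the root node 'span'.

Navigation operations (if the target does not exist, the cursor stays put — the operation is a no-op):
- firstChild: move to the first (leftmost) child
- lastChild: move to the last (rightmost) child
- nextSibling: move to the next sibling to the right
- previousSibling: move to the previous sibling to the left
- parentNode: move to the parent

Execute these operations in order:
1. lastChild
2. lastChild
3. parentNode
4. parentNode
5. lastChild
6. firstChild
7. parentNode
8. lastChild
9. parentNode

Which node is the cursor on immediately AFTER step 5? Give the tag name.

Answer: img

Derivation:
After 1 (lastChild): img
After 2 (lastChild): aside
After 3 (parentNode): img
After 4 (parentNode): span
After 5 (lastChild): img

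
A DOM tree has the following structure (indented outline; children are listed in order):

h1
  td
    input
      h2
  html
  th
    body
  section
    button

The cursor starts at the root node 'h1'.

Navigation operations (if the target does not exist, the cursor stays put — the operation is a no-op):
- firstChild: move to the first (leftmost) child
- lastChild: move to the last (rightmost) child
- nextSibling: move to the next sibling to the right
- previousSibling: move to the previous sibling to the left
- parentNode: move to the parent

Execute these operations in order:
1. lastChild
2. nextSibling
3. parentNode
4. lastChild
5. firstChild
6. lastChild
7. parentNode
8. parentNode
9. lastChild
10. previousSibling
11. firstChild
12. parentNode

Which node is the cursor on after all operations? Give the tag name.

Answer: th

Derivation:
After 1 (lastChild): section
After 2 (nextSibling): section (no-op, stayed)
After 3 (parentNode): h1
After 4 (lastChild): section
After 5 (firstChild): button
After 6 (lastChild): button (no-op, stayed)
After 7 (parentNode): section
After 8 (parentNode): h1
After 9 (lastChild): section
After 10 (previousSibling): th
After 11 (firstChild): body
After 12 (parentNode): th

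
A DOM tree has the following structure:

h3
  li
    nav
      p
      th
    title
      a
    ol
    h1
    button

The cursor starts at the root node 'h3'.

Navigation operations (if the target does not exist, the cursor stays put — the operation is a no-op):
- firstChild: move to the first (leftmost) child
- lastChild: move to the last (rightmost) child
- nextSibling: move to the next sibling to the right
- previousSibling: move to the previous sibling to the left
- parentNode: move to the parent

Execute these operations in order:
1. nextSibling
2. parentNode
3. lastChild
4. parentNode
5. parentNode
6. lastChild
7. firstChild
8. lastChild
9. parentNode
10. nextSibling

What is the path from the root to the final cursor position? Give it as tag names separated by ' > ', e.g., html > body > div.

After 1 (nextSibling): h3 (no-op, stayed)
After 2 (parentNode): h3 (no-op, stayed)
After 3 (lastChild): li
After 4 (parentNode): h3
After 5 (parentNode): h3 (no-op, stayed)
After 6 (lastChild): li
After 7 (firstChild): nav
After 8 (lastChild): th
After 9 (parentNode): nav
After 10 (nextSibling): title

Answer: h3 > li > title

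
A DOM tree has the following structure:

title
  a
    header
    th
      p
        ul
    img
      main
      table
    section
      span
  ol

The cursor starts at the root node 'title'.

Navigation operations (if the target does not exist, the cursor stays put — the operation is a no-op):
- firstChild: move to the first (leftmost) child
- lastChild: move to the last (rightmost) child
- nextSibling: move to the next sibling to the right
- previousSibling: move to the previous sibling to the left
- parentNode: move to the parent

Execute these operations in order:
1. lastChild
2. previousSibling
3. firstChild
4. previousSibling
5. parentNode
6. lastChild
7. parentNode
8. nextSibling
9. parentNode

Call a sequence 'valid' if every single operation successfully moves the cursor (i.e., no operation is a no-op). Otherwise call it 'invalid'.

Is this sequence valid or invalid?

After 1 (lastChild): ol
After 2 (previousSibling): a
After 3 (firstChild): header
After 4 (previousSibling): header (no-op, stayed)
After 5 (parentNode): a
After 6 (lastChild): section
After 7 (parentNode): a
After 8 (nextSibling): ol
After 9 (parentNode): title

Answer: invalid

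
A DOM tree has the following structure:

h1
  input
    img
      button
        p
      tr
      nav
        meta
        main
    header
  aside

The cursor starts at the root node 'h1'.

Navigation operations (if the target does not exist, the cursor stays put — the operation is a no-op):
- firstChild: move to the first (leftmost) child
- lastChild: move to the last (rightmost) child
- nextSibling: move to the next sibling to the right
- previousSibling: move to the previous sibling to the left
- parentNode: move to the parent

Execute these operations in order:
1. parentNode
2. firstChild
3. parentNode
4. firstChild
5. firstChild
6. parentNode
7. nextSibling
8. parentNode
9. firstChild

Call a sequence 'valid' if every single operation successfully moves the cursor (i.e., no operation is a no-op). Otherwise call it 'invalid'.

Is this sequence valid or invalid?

Answer: invalid

Derivation:
After 1 (parentNode): h1 (no-op, stayed)
After 2 (firstChild): input
After 3 (parentNode): h1
After 4 (firstChild): input
After 5 (firstChild): img
After 6 (parentNode): input
After 7 (nextSibling): aside
After 8 (parentNode): h1
After 9 (firstChild): input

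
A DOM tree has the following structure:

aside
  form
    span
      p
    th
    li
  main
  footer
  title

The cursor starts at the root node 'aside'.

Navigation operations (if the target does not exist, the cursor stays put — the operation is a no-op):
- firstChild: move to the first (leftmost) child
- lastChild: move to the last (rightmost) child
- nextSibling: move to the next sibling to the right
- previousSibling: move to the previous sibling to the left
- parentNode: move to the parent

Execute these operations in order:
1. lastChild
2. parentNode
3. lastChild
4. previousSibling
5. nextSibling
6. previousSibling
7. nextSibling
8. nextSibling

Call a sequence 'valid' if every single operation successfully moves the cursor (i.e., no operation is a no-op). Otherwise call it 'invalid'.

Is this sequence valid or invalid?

Answer: invalid

Derivation:
After 1 (lastChild): title
After 2 (parentNode): aside
After 3 (lastChild): title
After 4 (previousSibling): footer
After 5 (nextSibling): title
After 6 (previousSibling): footer
After 7 (nextSibling): title
After 8 (nextSibling): title (no-op, stayed)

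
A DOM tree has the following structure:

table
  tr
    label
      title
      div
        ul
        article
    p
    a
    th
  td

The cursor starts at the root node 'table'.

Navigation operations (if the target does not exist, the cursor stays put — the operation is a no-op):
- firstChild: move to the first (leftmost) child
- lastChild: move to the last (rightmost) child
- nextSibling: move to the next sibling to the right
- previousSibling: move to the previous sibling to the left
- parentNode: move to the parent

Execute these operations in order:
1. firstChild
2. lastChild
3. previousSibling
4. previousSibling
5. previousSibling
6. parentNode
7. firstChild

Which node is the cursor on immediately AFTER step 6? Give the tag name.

Answer: tr

Derivation:
After 1 (firstChild): tr
After 2 (lastChild): th
After 3 (previousSibling): a
After 4 (previousSibling): p
After 5 (previousSibling): label
After 6 (parentNode): tr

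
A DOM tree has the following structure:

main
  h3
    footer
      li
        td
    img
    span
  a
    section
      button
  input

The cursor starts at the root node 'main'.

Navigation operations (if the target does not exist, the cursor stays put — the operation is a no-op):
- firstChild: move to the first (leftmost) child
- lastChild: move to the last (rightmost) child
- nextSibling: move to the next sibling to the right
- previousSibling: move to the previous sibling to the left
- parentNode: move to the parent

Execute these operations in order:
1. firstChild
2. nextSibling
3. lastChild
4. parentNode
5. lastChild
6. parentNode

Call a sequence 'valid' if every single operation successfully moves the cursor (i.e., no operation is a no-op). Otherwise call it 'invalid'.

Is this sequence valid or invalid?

After 1 (firstChild): h3
After 2 (nextSibling): a
After 3 (lastChild): section
After 4 (parentNode): a
After 5 (lastChild): section
After 6 (parentNode): a

Answer: valid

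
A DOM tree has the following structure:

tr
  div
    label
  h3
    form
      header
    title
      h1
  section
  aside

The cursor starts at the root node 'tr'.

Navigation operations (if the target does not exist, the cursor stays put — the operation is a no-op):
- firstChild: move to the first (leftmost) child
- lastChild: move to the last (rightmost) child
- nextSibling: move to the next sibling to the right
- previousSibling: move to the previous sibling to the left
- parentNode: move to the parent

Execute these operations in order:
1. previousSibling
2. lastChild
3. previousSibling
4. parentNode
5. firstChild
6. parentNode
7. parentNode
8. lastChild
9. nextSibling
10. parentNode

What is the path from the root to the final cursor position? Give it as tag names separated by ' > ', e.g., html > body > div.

After 1 (previousSibling): tr (no-op, stayed)
After 2 (lastChild): aside
After 3 (previousSibling): section
After 4 (parentNode): tr
After 5 (firstChild): div
After 6 (parentNode): tr
After 7 (parentNode): tr (no-op, stayed)
After 8 (lastChild): aside
After 9 (nextSibling): aside (no-op, stayed)
After 10 (parentNode): tr

Answer: tr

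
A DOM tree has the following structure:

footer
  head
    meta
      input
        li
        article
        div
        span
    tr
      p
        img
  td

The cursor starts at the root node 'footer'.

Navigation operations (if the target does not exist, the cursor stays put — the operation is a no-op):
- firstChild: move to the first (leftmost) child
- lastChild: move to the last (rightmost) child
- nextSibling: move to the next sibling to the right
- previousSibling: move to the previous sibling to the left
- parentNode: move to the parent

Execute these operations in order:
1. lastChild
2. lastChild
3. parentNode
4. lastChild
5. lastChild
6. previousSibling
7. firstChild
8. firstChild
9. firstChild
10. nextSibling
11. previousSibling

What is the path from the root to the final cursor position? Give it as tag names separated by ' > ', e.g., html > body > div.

After 1 (lastChild): td
After 2 (lastChild): td (no-op, stayed)
After 3 (parentNode): footer
After 4 (lastChild): td
After 5 (lastChild): td (no-op, stayed)
After 6 (previousSibling): head
After 7 (firstChild): meta
After 8 (firstChild): input
After 9 (firstChild): li
After 10 (nextSibling): article
After 11 (previousSibling): li

Answer: footer > head > meta > input > li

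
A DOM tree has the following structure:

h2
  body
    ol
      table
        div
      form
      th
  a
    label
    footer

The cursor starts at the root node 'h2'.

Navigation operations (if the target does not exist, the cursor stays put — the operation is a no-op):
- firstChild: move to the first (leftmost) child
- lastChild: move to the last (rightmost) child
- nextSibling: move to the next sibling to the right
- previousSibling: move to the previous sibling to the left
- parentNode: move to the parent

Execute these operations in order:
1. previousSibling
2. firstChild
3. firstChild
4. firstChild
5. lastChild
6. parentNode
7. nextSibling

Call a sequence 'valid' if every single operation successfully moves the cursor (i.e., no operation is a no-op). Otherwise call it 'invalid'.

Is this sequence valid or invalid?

Answer: invalid

Derivation:
After 1 (previousSibling): h2 (no-op, stayed)
After 2 (firstChild): body
After 3 (firstChild): ol
After 4 (firstChild): table
After 5 (lastChild): div
After 6 (parentNode): table
After 7 (nextSibling): form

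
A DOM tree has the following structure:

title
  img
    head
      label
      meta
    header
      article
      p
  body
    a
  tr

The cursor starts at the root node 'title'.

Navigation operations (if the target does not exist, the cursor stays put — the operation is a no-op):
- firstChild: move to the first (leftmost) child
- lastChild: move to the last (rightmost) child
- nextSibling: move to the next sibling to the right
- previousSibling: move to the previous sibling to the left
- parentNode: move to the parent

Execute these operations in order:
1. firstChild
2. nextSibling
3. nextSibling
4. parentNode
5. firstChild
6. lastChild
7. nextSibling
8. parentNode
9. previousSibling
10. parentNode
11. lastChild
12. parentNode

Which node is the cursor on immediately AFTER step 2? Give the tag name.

After 1 (firstChild): img
After 2 (nextSibling): body

Answer: body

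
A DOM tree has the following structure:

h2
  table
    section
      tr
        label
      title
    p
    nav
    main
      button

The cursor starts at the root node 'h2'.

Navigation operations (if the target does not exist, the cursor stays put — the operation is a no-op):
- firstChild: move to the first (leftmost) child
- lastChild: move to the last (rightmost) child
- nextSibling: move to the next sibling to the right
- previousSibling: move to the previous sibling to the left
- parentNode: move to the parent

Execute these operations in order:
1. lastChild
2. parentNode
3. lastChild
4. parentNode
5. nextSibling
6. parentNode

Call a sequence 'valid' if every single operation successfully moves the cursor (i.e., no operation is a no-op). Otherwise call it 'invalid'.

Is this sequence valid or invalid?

Answer: invalid

Derivation:
After 1 (lastChild): table
After 2 (parentNode): h2
After 3 (lastChild): table
After 4 (parentNode): h2
After 5 (nextSibling): h2 (no-op, stayed)
After 6 (parentNode): h2 (no-op, stayed)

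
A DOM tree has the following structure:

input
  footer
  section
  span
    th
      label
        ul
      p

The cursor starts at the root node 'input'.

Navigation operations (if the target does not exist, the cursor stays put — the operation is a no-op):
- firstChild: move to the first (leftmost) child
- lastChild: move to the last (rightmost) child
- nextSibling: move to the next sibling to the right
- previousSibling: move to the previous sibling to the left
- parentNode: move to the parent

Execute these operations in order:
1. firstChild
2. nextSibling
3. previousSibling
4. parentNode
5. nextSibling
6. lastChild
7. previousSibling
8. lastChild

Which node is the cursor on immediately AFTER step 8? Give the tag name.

Answer: section

Derivation:
After 1 (firstChild): footer
After 2 (nextSibling): section
After 3 (previousSibling): footer
After 4 (parentNode): input
After 5 (nextSibling): input (no-op, stayed)
After 6 (lastChild): span
After 7 (previousSibling): section
After 8 (lastChild): section (no-op, stayed)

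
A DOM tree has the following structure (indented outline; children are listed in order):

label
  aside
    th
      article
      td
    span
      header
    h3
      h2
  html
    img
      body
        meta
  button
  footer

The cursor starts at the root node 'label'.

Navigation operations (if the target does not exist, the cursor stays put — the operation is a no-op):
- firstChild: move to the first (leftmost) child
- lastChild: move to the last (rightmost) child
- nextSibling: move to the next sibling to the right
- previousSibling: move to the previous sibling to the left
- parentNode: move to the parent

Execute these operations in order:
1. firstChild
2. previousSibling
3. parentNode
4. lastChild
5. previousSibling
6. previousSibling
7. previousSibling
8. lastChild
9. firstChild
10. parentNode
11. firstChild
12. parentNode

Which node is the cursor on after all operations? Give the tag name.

After 1 (firstChild): aside
After 2 (previousSibling): aside (no-op, stayed)
After 3 (parentNode): label
After 4 (lastChild): footer
After 5 (previousSibling): button
After 6 (previousSibling): html
After 7 (previousSibling): aside
After 8 (lastChild): h3
After 9 (firstChild): h2
After 10 (parentNode): h3
After 11 (firstChild): h2
After 12 (parentNode): h3

Answer: h3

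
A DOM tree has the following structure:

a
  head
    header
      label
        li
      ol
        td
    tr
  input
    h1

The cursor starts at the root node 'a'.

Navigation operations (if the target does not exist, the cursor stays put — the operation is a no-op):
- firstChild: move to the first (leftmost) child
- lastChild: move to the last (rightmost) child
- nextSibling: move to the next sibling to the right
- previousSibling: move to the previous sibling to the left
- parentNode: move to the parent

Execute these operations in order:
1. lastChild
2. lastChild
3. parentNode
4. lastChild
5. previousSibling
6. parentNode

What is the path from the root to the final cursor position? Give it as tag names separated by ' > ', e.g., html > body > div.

After 1 (lastChild): input
After 2 (lastChild): h1
After 3 (parentNode): input
After 4 (lastChild): h1
After 5 (previousSibling): h1 (no-op, stayed)
After 6 (parentNode): input

Answer: a > input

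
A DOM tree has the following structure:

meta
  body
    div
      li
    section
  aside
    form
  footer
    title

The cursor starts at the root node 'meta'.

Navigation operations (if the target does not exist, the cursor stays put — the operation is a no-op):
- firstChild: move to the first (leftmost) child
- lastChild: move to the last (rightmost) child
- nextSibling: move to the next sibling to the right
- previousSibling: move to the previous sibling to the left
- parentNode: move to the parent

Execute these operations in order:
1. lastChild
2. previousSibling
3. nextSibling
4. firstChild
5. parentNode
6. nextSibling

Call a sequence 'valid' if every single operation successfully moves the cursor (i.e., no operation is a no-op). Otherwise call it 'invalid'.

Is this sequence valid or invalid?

Answer: invalid

Derivation:
After 1 (lastChild): footer
After 2 (previousSibling): aside
After 3 (nextSibling): footer
After 4 (firstChild): title
After 5 (parentNode): footer
After 6 (nextSibling): footer (no-op, stayed)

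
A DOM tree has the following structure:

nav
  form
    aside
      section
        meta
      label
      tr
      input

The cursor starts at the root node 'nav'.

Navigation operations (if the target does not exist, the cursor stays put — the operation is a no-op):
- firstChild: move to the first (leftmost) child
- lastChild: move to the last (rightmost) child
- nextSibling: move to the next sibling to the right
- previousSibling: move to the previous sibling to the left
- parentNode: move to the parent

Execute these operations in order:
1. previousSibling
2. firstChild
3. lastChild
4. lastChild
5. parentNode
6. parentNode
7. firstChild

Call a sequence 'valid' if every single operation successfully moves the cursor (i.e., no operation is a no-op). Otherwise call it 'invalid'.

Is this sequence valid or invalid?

Answer: invalid

Derivation:
After 1 (previousSibling): nav (no-op, stayed)
After 2 (firstChild): form
After 3 (lastChild): aside
After 4 (lastChild): input
After 5 (parentNode): aside
After 6 (parentNode): form
After 7 (firstChild): aside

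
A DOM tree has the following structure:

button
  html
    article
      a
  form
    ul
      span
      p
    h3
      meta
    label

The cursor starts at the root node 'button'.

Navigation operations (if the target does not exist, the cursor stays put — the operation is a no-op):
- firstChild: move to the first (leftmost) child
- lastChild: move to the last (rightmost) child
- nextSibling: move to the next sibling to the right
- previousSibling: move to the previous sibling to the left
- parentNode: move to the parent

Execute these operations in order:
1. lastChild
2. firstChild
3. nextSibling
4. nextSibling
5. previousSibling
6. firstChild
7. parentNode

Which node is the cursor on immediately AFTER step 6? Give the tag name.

After 1 (lastChild): form
After 2 (firstChild): ul
After 3 (nextSibling): h3
After 4 (nextSibling): label
After 5 (previousSibling): h3
After 6 (firstChild): meta

Answer: meta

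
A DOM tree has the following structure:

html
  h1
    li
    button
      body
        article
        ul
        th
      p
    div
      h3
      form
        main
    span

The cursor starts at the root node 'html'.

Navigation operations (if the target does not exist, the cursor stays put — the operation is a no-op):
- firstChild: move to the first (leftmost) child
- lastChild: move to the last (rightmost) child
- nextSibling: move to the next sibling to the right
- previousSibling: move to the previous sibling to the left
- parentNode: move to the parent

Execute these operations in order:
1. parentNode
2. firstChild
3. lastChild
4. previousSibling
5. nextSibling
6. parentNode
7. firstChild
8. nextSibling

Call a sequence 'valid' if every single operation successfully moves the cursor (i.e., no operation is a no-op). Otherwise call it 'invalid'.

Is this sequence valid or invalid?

Answer: invalid

Derivation:
After 1 (parentNode): html (no-op, stayed)
After 2 (firstChild): h1
After 3 (lastChild): span
After 4 (previousSibling): div
After 5 (nextSibling): span
After 6 (parentNode): h1
After 7 (firstChild): li
After 8 (nextSibling): button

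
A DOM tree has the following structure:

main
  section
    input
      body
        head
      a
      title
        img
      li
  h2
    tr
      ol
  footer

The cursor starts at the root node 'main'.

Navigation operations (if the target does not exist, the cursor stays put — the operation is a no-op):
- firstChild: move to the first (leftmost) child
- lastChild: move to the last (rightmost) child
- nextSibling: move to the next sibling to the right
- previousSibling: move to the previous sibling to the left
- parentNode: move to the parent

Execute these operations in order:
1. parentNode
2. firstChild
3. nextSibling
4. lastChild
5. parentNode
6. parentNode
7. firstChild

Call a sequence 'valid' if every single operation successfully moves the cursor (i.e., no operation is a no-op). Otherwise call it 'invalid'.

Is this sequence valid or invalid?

After 1 (parentNode): main (no-op, stayed)
After 2 (firstChild): section
After 3 (nextSibling): h2
After 4 (lastChild): tr
After 5 (parentNode): h2
After 6 (parentNode): main
After 7 (firstChild): section

Answer: invalid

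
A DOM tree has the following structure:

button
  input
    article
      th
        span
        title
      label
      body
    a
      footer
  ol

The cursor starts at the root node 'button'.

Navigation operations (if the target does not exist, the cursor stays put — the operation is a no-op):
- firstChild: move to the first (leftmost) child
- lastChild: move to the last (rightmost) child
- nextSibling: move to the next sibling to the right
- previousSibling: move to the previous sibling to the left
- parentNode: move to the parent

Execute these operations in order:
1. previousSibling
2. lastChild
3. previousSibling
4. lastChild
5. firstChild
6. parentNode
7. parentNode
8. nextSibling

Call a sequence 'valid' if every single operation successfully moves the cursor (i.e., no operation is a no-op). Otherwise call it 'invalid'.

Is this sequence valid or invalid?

Answer: invalid

Derivation:
After 1 (previousSibling): button (no-op, stayed)
After 2 (lastChild): ol
After 3 (previousSibling): input
After 4 (lastChild): a
After 5 (firstChild): footer
After 6 (parentNode): a
After 7 (parentNode): input
After 8 (nextSibling): ol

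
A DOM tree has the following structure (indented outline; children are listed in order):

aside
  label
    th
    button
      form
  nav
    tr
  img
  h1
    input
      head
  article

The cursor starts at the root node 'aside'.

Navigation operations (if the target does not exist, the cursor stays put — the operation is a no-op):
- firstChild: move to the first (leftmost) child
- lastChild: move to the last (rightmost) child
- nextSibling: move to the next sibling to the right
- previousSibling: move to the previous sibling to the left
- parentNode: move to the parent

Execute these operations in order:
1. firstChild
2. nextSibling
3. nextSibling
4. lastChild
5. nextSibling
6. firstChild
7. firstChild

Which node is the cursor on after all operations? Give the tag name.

After 1 (firstChild): label
After 2 (nextSibling): nav
After 3 (nextSibling): img
After 4 (lastChild): img (no-op, stayed)
After 5 (nextSibling): h1
After 6 (firstChild): input
After 7 (firstChild): head

Answer: head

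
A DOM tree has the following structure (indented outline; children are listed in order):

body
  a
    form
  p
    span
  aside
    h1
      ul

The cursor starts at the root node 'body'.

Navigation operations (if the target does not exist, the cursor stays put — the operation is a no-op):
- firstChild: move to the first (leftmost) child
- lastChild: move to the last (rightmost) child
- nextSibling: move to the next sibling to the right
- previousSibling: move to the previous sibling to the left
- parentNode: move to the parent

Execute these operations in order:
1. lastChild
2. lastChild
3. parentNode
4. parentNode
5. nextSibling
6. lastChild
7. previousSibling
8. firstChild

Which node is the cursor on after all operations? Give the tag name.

Answer: span

Derivation:
After 1 (lastChild): aside
After 2 (lastChild): h1
After 3 (parentNode): aside
After 4 (parentNode): body
After 5 (nextSibling): body (no-op, stayed)
After 6 (lastChild): aside
After 7 (previousSibling): p
After 8 (firstChild): span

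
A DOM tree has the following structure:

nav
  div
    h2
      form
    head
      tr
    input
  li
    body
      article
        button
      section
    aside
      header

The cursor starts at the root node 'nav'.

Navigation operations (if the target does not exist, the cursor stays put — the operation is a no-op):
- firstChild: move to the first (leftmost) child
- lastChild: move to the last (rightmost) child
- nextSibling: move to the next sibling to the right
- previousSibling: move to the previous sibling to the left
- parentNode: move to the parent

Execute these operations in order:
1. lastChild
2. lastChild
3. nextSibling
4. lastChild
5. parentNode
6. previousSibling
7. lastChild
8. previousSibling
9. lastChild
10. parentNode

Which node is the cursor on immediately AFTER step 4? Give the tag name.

Answer: header

Derivation:
After 1 (lastChild): li
After 2 (lastChild): aside
After 3 (nextSibling): aside (no-op, stayed)
After 4 (lastChild): header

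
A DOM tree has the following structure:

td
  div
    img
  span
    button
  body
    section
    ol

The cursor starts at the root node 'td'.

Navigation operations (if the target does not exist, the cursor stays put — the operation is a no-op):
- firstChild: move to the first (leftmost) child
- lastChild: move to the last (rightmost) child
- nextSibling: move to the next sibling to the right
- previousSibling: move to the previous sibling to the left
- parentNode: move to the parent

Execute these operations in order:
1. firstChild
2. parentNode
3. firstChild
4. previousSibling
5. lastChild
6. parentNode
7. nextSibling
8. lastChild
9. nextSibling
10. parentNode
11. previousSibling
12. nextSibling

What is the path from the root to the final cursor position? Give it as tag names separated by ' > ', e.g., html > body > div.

Answer: td > span

Derivation:
After 1 (firstChild): div
After 2 (parentNode): td
After 3 (firstChild): div
After 4 (previousSibling): div (no-op, stayed)
After 5 (lastChild): img
After 6 (parentNode): div
After 7 (nextSibling): span
After 8 (lastChild): button
After 9 (nextSibling): button (no-op, stayed)
After 10 (parentNode): span
After 11 (previousSibling): div
After 12 (nextSibling): span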